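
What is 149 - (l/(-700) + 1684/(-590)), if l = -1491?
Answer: 883373/5900 ≈ 149.72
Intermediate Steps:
149 - (l/(-700) + 1684/(-590)) = 149 - (-1491/(-700) + 1684/(-590)) = 149 - (-1491*(-1/700) + 1684*(-1/590)) = 149 - (213/100 - 842/295) = 149 - 1*(-4273/5900) = 149 + 4273/5900 = 883373/5900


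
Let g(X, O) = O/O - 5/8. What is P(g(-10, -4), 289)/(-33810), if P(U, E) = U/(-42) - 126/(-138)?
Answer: -2329/87094560 ≈ -2.6741e-5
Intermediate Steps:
g(X, O) = 3/8 (g(X, O) = 1 - 5*1/8 = 1 - 5/8 = 3/8)
P(U, E) = 21/23 - U/42 (P(U, E) = U*(-1/42) - 126*(-1/138) = -U/42 + 21/23 = 21/23 - U/42)
P(g(-10, -4), 289)/(-33810) = (21/23 - 1/42*3/8)/(-33810) = (21/23 - 1/112)*(-1/33810) = (2329/2576)*(-1/33810) = -2329/87094560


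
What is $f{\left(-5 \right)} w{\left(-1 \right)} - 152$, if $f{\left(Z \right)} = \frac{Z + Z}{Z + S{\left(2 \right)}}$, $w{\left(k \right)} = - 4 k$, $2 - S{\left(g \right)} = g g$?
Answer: $- \frac{1024}{7} \approx -146.29$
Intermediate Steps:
$S{\left(g \right)} = 2 - g^{2}$ ($S{\left(g \right)} = 2 - g g = 2 - g^{2}$)
$f{\left(Z \right)} = \frac{2 Z}{-2 + Z}$ ($f{\left(Z \right)} = \frac{Z + Z}{Z + \left(2 - 2^{2}\right)} = \frac{2 Z}{Z + \left(2 - 4\right)} = \frac{2 Z}{Z - 2} = \frac{2 Z}{-2 + Z}$)
$f{\left(-5 \right)} w{\left(-1 \right)} - 152 = 2 \left(-5\right) \frac{1}{-2 - 5} \left(\left(-4\right) \left(-1\right)\right) - 152 = 2 \left(-5\right) \frac{1}{-7} \cdot 4 - 152 = 2 \left(-5\right) \left(- \frac{1}{7}\right) 4 - 152 = \frac{10}{7} \cdot 4 - 152 = \frac{40}{7} - 152 = - \frac{1024}{7}$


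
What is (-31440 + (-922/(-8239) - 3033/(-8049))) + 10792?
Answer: -456418130221/22105237 ≈ -20648.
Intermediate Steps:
(-31440 + (-922/(-8239) - 3033/(-8049))) + 10792 = (-31440 + (-922*(-1/8239) - 3033*(-1/8049))) + 10792 = (-31440 + (922/8239 + 1011/2683)) + 10792 = (-31440 + 10803355/22105237) + 10792 = -694977847925/22105237 + 10792 = -456418130221/22105237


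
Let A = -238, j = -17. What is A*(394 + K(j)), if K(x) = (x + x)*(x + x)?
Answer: -368900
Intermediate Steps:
K(x) = 4*x**2 (K(x) = (2*x)*(2*x) = 4*x**2)
A*(394 + K(j)) = -238*(394 + 4*(-17)**2) = -238*(394 + 4*289) = -238*(394 + 1156) = -238*1550 = -368900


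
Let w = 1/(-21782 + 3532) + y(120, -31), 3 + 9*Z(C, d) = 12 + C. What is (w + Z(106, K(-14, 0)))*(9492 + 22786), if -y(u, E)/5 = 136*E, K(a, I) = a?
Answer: 55913383790999/82125 ≈ 6.8083e+8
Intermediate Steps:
y(u, E) = -680*E
Z(C, d) = 1 + C/9 (Z(C, d) = -⅓ + (12 + C)/9 = -⅓ + (4/3 + C/9) = 1 + C/9)
w = 384709999/18250 (w = 1/(-21782 + 3532) - 680*(-31) = 1/(-18250) + 21080 = -1/18250 + 21080 = 384709999/18250 ≈ 21080.)
(w + Z(106, K(-14, 0)))*(9492 + 22786) = (384709999/18250 + (1 + (⅑)*106))*(9492 + 22786) = (384709999/18250 + (1 + 106/9))*32278 = (384709999/18250 + 115/9)*32278 = (3464488741/164250)*32278 = 55913383790999/82125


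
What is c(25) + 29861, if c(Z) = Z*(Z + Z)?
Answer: 31111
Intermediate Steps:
c(Z) = 2*Z² (c(Z) = Z*(2*Z) = 2*Z²)
c(25) + 29861 = 2*25² + 29861 = 2*625 + 29861 = 1250 + 29861 = 31111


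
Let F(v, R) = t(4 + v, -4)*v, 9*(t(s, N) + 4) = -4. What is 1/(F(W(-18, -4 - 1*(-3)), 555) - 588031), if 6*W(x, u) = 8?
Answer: -27/15876997 ≈ -1.7006e-6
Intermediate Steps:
W(x, u) = 4/3 (W(x, u) = (⅙)*8 = 4/3)
t(s, N) = -40/9 (t(s, N) = -4 + (⅑)*(-4) = -4 - 4/9 = -40/9)
F(v, R) = -40*v/9
1/(F(W(-18, -4 - 1*(-3)), 555) - 588031) = 1/(-40/9*4/3 - 588031) = 1/(-160/27 - 588031) = 1/(-15876997/27) = -27/15876997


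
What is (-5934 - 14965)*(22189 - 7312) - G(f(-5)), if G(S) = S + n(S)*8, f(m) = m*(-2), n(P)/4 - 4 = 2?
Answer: -310914625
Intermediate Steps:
n(P) = 24 (n(P) = 16 + 4*2 = 16 + 8 = 24)
f(m) = -2*m
G(S) = 192 + S (G(S) = S + 24*8 = S + 192 = 192 + S)
(-5934 - 14965)*(22189 - 7312) - G(f(-5)) = (-5934 - 14965)*(22189 - 7312) - (192 - 2*(-5)) = -20899*14877 - (192 + 10) = -310914423 - 1*202 = -310914423 - 202 = -310914625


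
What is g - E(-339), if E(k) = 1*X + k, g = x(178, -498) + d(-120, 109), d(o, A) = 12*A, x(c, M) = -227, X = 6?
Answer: 1414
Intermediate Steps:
g = 1081 (g = -227 + 12*109 = -227 + 1308 = 1081)
E(k) = 6 + k (E(k) = 1*6 + k = 6 + k)
g - E(-339) = 1081 - (6 - 339) = 1081 - 1*(-333) = 1081 + 333 = 1414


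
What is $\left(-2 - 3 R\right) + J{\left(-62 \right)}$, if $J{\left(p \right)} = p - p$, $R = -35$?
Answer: $103$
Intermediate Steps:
$J{\left(p \right)} = 0$
$\left(-2 - 3 R\right) + J{\left(-62 \right)} = \left(-2 - -105\right) + 0 = \left(-2 + 105\right) + 0 = 103 + 0 = 103$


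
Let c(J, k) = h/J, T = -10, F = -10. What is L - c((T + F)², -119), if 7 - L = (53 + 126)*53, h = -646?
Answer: -1895677/200 ≈ -9478.4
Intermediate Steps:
L = -9480 (L = 7 - (53 + 126)*53 = 7 - 179*53 = 7 - 1*9487 = 7 - 9487 = -9480)
c(J, k) = -646/J
L - c((T + F)², -119) = -9480 - (-646)/((-10 - 10)²) = -9480 - (-646)/((-20)²) = -9480 - (-646)/400 = -9480 - 1*(-323/200) = -9480 + 323/200 = -1895677/200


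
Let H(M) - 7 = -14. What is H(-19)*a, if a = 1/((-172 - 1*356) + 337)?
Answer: 7/191 ≈ 0.036649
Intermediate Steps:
H(M) = -7 (H(M) = 7 - 14 = -7)
a = -1/191 (a = 1/((-172 - 356) + 337) = 1/(-528 + 337) = 1/(-191) = -1/191 ≈ -0.0052356)
H(-19)*a = -7*(-1/191) = 7/191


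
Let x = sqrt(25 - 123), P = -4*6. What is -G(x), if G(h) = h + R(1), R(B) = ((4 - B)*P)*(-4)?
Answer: -288 - 7*I*sqrt(2) ≈ -288.0 - 9.8995*I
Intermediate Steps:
P = -24
R(B) = 384 - 96*B (R(B) = ((4 - B)*(-24))*(-4) = (-96 + 24*B)*(-4) = 384 - 96*B)
x = 7*I*sqrt(2) (x = sqrt(-98) = 7*I*sqrt(2) ≈ 9.8995*I)
G(h) = 288 + h (G(h) = h + (384 - 96*1) = h + (384 - 96) = h + 288 = 288 + h)
-G(x) = -(288 + 7*I*sqrt(2)) = -288 - 7*I*sqrt(2)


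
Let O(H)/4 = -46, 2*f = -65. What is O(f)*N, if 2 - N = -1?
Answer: -552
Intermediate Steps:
N = 3 (N = 2 - 1*(-1) = 2 + 1 = 3)
f = -65/2 (f = (½)*(-65) = -65/2 ≈ -32.500)
O(H) = -184 (O(H) = 4*(-46) = -184)
O(f)*N = -184*3 = -552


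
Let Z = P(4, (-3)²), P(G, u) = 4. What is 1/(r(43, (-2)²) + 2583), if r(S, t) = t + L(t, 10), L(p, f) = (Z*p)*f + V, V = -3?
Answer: 1/2744 ≈ 0.00036443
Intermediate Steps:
Z = 4
L(p, f) = -3 + 4*f*p (L(p, f) = (4*p)*f - 3 = 4*f*p - 3 = -3 + 4*f*p)
r(S, t) = -3 + 41*t (r(S, t) = t + (-3 + 4*10*t) = t + (-3 + 40*t) = -3 + 41*t)
1/(r(43, (-2)²) + 2583) = 1/((-3 + 41*(-2)²) + 2583) = 1/((-3 + 41*4) + 2583) = 1/((-3 + 164) + 2583) = 1/(161 + 2583) = 1/2744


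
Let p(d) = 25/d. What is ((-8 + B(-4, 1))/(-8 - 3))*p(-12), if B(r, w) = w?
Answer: -175/132 ≈ -1.3258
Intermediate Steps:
((-8 + B(-4, 1))/(-8 - 3))*p(-12) = ((-8 + 1)/(-8 - 3))*(25/(-12)) = (-7/(-11))*(25*(-1/12)) = -7*(-1/11)*(-25/12) = (7/11)*(-25/12) = -175/132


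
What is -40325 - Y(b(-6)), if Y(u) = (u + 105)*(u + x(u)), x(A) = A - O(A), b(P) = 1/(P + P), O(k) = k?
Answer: -5805541/144 ≈ -40316.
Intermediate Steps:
b(P) = 1/(2*P)
x(A) = 0 (x(A) = A - A = 0)
Y(u) = u*(105 + u) (Y(u) = (u + 105)*(u + 0) = (105 + u)*u = u*(105 + u))
-40325 - Y(b(-6)) = -40325 - (½)/(-6)*(105 + (½)/(-6)) = -40325 - (½)*(-⅙)*(105 + (½)*(-⅙)) = -40325 - (-1)*(105 - 1/12)/12 = -40325 - (-1)*1259/(12*12) = -40325 - 1*(-1259/144) = -40325 + 1259/144 = -5805541/144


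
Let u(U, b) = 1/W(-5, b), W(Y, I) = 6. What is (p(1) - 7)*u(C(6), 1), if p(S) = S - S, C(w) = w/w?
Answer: -7/6 ≈ -1.1667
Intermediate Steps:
C(w) = 1
u(U, b) = ⅙ (u(U, b) = 1/6 = ⅙)
p(S) = 0
(p(1) - 7)*u(C(6), 1) = (0 - 7)*(⅙) = -7*⅙ = -7/6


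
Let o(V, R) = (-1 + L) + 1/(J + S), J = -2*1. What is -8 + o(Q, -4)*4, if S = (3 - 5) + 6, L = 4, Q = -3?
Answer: 6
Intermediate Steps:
J = -2
S = 4 (S = -2 + 6 = 4)
o(V, R) = 7/2 (o(V, R) = (-1 + 4) + 1/(-2 + 4) = 3 + 1/2 = 3 + ½ = 7/2)
-8 + o(Q, -4)*4 = -8 + (7/2)*4 = -8 + 14 = 6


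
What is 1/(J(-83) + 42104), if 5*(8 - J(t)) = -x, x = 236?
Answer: 5/210796 ≈ 2.3720e-5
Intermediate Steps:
J(t) = 276/5 (J(t) = 8 - (-1)*236/5 = 8 - ⅕*(-236) = 8 + 236/5 = 276/5)
1/(J(-83) + 42104) = 1/(276/5 + 42104) = 1/(210796/5) = 5/210796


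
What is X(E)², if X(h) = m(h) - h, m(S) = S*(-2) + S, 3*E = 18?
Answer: 144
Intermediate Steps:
E = 6 (E = (⅓)*18 = 6)
m(S) = -S (m(S) = -2*S + S = -S)
X(h) = -2*h (X(h) = -h - h = -2*h)
X(E)² = (-2*6)² = (-12)² = 144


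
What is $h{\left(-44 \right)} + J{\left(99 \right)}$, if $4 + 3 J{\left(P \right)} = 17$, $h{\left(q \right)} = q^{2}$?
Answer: $\frac{5821}{3} \approx 1940.3$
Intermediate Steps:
$J{\left(P \right)} = \frac{13}{3}$ ($J{\left(P \right)} = - \frac{4}{3} + \frac{1}{3} \cdot 17 = - \frac{4}{3} + \frac{17}{3} = \frac{13}{3}$)
$h{\left(-44 \right)} + J{\left(99 \right)} = \left(-44\right)^{2} + \frac{13}{3} = 1936 + \frac{13}{3} = \frac{5821}{3}$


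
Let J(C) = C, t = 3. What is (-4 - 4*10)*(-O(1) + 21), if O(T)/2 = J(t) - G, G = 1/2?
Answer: -704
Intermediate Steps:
G = ½ ≈ 0.50000
O(T) = 5 (O(T) = 2*(3 - 1*½) = 2*(3 - ½) = 2*(5/2) = 5)
(-4 - 4*10)*(-O(1) + 21) = (-4 - 4*10)*(-1*5 + 21) = (-4 - 40)*(-5 + 21) = -44*16 = -704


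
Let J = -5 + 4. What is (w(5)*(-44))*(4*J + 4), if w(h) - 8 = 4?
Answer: 0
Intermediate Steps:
J = -1
w(h) = 12 (w(h) = 8 + 4 = 12)
(w(5)*(-44))*(4*J + 4) = (12*(-44))*(4*(-1) + 4) = -528*(-4 + 4) = -528*0 = 0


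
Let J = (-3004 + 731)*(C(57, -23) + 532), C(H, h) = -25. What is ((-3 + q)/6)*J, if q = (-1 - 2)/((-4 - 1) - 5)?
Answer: 10371699/20 ≈ 5.1859e+5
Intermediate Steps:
q = 3/10 (q = -3/(-5 - 5) = -3/(-10) = -3*(-⅒) = 3/10 ≈ 0.30000)
J = -1152411 (J = (-3004 + 731)*(-25 + 532) = -2273*507 = -1152411)
((-3 + q)/6)*J = ((-3 + 3/10)/6)*(-1152411) = -27/10*⅙*(-1152411) = -9/20*(-1152411) = 10371699/20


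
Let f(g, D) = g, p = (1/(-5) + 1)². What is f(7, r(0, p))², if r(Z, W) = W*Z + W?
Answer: 49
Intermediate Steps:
p = 16/25 (p = (1*(-⅕) + 1)² = (-⅕ + 1)² = (⅘)² = 16/25 ≈ 0.64000)
r(Z, W) = W + W*Z
f(7, r(0, p))² = 7² = 49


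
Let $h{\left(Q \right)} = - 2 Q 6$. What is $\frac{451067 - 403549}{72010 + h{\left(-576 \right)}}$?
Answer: $\frac{23759}{39461} \approx 0.60209$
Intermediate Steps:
$h{\left(Q \right)} = - 12 Q$
$\frac{451067 - 403549}{72010 + h{\left(-576 \right)}} = \frac{451067 - 403549}{72010 - -6912} = \frac{47518}{72010 + 6912} = \frac{47518}{78922} = 47518 \cdot \frac{1}{78922} = \frac{23759}{39461}$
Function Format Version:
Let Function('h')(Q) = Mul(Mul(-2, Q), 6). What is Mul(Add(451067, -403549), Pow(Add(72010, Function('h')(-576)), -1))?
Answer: Rational(23759, 39461) ≈ 0.60209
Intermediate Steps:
Function('h')(Q) = Mul(-12, Q)
Mul(Add(451067, -403549), Pow(Add(72010, Function('h')(-576)), -1)) = Mul(Add(451067, -403549), Pow(Add(72010, Mul(-12, -576)), -1)) = Mul(47518, Pow(Add(72010, 6912), -1)) = Mul(47518, Pow(78922, -1)) = Mul(47518, Rational(1, 78922)) = Rational(23759, 39461)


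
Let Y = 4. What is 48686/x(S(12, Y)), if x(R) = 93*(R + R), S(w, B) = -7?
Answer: -24343/651 ≈ -37.393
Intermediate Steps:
x(R) = 186*R (x(R) = 93*(2*R) = 186*R)
48686/x(S(12, Y)) = 48686/((186*(-7))) = 48686/(-1302) = 48686*(-1/1302) = -24343/651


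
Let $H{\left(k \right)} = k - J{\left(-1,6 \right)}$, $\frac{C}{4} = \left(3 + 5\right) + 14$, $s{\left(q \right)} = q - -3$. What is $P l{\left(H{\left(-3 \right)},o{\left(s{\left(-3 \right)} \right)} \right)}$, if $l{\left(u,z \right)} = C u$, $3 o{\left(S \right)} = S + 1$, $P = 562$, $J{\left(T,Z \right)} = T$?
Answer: $-98912$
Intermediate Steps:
$s{\left(q \right)} = 3 + q$ ($s{\left(q \right)} = q + 3 = 3 + q$)
$C = 88$ ($C = 4 \left(\left(3 + 5\right) + 14\right) = 4 \left(8 + 14\right) = 4 \cdot 22 = 88$)
$o{\left(S \right)} = \frac{1}{3} + \frac{S}{3}$ ($o{\left(S \right)} = \frac{S + 1}{3} = \frac{1 + S}{3} = \frac{1}{3} + \frac{S}{3}$)
$H{\left(k \right)} = 1 + k$ ($H{\left(k \right)} = k - -1 = k + 1 = 1 + k$)
$l{\left(u,z \right)} = 88 u$
$P l{\left(H{\left(-3 \right)},o{\left(s{\left(-3 \right)} \right)} \right)} = 562 \cdot 88 \left(1 - 3\right) = 562 \cdot 88 \left(-2\right) = 562 \left(-176\right) = -98912$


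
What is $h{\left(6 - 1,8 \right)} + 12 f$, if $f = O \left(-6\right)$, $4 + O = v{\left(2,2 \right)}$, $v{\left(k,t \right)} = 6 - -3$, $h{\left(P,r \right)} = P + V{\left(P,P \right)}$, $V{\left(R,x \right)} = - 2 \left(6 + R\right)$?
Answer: $-377$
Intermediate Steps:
$V{\left(R,x \right)} = -12 - 2 R$
$h{\left(P,r \right)} = -12 - P$ ($h{\left(P,r \right)} = P - \left(12 + 2 P\right) = -12 - P$)
$v{\left(k,t \right)} = 9$ ($v{\left(k,t \right)} = 6 + 3 = 9$)
$O = 5$ ($O = -4 + 9 = 5$)
$f = -30$ ($f = 5 \left(-6\right) = -30$)
$h{\left(6 - 1,8 \right)} + 12 f = \left(-12 - \left(6 - 1\right)\right) + 12 \left(-30\right) = \left(-12 - 5\right) - 360 = -17 - 360 = -377$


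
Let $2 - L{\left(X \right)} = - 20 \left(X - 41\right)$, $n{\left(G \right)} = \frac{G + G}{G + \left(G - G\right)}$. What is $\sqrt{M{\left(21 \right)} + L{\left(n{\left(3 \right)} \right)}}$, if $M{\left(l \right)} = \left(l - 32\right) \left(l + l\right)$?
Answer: $2 i \sqrt{310} \approx 35.214 i$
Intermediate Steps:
$n{\left(G \right)} = 2$ ($n{\left(G \right)} = \frac{2 G}{G + 0} = \frac{2 G}{G} = 2$)
$L{\left(X \right)} = -818 + 20 X$ ($L{\left(X \right)} = 2 - - 20 \left(X - 41\right) = 2 - - 20 \left(-41 + X\right) = 2 - \left(820 - 20 X\right) = 2 + \left(-820 + 20 X\right) = -818 + 20 X$)
$M{\left(l \right)} = 2 l \left(-32 + l\right)$ ($M{\left(l \right)} = \left(-32 + l\right) 2 l = 2 l \left(-32 + l\right)$)
$\sqrt{M{\left(21 \right)} + L{\left(n{\left(3 \right)} \right)}} = \sqrt{2 \cdot 21 \left(-32 + 21\right) + \left(-818 + 20 \cdot 2\right)} = \sqrt{2 \cdot 21 \left(-11\right) + \left(-818 + 40\right)} = \sqrt{-462 - 778} = \sqrt{-1240} = 2 i \sqrt{310}$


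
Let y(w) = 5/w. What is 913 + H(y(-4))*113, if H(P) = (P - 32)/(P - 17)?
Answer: 81678/73 ≈ 1118.9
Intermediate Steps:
H(P) = (-32 + P)/(-17 + P)
913 + H(y(-4))*113 = 913 + ((-32 + 5/(-4))/(-17 + 5/(-4)))*113 = 913 + ((-32 + 5*(-1/4))/(-17 + 5*(-1/4)))*113 = 913 + ((-32 - 5/4)/(-17 - 5/4))*113 = 913 + (-133/4/(-73/4))*113 = 913 - 4/73*(-133/4)*113 = 913 + (133/73)*113 = 913 + 15029/73 = 81678/73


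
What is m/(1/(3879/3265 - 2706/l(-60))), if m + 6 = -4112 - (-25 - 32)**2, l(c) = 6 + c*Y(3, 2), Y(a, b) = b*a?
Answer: -12534036992/192635 ≈ -65066.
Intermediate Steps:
Y(a, b) = a*b
l(c) = 6 + 6*c (l(c) = 6 + c*(3*2) = 6 + c*6 = 6 + 6*c)
m = -7367 (m = -6 + (-4112 - (-25 - 32)**2) = -6 + (-4112 - 1*(-57)**2) = -6 + (-4112 - 1*3249) = -6 + (-4112 - 3249) = -6 - 7361 = -7367)
m/(1/(3879/3265 - 2706/l(-60))) = -(28576593/3265 - 19935102/(6 + 6*(-60))) = -(28576593/3265 - 19935102/(6 - 360)) = -7367/(1/(3879/3265 - 2706/(-354))) = -7367/(1/(3879/3265 - 2706*(-1/354))) = -7367/(1/(3879/3265 + 451/59)) = -7367/(1/(1701376/192635)) = -7367/192635/1701376 = -7367*1701376/192635 = -12534036992/192635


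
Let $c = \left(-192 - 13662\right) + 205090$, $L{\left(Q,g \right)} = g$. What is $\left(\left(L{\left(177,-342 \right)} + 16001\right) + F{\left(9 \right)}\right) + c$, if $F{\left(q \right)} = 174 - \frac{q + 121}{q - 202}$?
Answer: $\frac{39964447}{193} \approx 2.0707 \cdot 10^{5}$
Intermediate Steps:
$c = 191236$ ($c = \left(-192 - 13662\right) + 205090 = -13854 + 205090 = 191236$)
$F{\left(q \right)} = 174 - \frac{121 + q}{-202 + q}$
$\left(\left(L{\left(177,-342 \right)} + 16001\right) + F{\left(9 \right)}\right) + c = \left(\left(-342 + 16001\right) + \frac{-35269 + 173 \cdot 9}{-202 + 9}\right) + 191236 = \left(15659 + \frac{-35269 + 1557}{-193}\right) + 191236 = \left(15659 - - \frac{33712}{193}\right) + 191236 = \left(15659 + \frac{33712}{193}\right) + 191236 = \frac{3055899}{193} + 191236 = \frac{39964447}{193}$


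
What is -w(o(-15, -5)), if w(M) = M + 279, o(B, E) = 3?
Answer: -282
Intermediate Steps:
w(M) = 279 + M
-w(o(-15, -5)) = -(279 + 3) = -1*282 = -282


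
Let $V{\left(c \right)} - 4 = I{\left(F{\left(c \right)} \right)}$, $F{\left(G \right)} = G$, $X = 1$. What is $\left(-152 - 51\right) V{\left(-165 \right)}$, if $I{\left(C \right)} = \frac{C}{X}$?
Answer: $32683$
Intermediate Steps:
$I{\left(C \right)} = C$ ($I{\left(C \right)} = \frac{C}{1} = C 1 = C$)
$V{\left(c \right)} = 4 + c$
$\left(-152 - 51\right) V{\left(-165 \right)} = \left(-152 - 51\right) \left(4 - 165\right) = \left(-152 - 51\right) \left(-161\right) = \left(-203\right) \left(-161\right) = 32683$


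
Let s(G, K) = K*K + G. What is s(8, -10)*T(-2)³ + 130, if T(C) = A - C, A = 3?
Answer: 13630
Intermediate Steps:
T(C) = 3 - C
s(G, K) = G + K² (s(G, K) = K² + G = G + K²)
s(8, -10)*T(-2)³ + 130 = (8 + (-10)²)*(3 - 1*(-2))³ + 130 = (8 + 100)*(3 + 2)³ + 130 = 108*5³ + 130 = 108*125 + 130 = 13500 + 130 = 13630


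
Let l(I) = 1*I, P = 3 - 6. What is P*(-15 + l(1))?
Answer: 42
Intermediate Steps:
P = -3
l(I) = I
P*(-15 + l(1)) = -3*(-15 + 1) = -3*(-14) = 42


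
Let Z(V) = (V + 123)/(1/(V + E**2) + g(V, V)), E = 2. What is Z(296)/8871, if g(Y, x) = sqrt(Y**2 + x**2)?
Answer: -41900/46634492157043 + 3720720000*sqrt(2)/46634492157043 ≈ 0.00011283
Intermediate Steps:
Z(V) = (123 + V)/(1/(4 + V) + sqrt(2)*sqrt(V**2)) (Z(V) = (V + 123)/(1/(V + 2**2) + sqrt(V**2 + V**2)) = (123 + V)/(1/(V + 4) + sqrt(2*V**2)) = (123 + V)/(1/(4 + V) + sqrt(2)*sqrt(V**2)))
Z(296)/8871 = ((492 + 296**2 + 127*296)/(1 + 4*sqrt(2)*sqrt(296**2) + 296*sqrt(2)*sqrt(296**2)))/8871 = ((492 + 87616 + 37592)/(1 + 4*sqrt(2)*sqrt(87616) + 296*sqrt(2)*sqrt(87616)))*(1/8871) = (125700/(1 + 4*sqrt(2)*296 + 296*sqrt(2)*296))*(1/8871) = (125700/(1 + 1184*sqrt(2) + 87616*sqrt(2)))*(1/8871) = (125700/(1 + 88800*sqrt(2)))*(1/8871) = 41900/(2957*(1 + 88800*sqrt(2)))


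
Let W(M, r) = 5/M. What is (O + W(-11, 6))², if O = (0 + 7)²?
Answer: 285156/121 ≈ 2356.7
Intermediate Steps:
O = 49 (O = 7² = 49)
(O + W(-11, 6))² = (49 + 5/(-11))² = (49 + 5*(-1/11))² = (49 - 5/11)² = (534/11)² = 285156/121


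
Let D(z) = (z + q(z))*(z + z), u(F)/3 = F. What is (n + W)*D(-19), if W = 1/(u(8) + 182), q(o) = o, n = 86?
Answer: 12791674/103 ≈ 1.2419e+5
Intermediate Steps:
u(F) = 3*F
W = 1/206 (W = 1/(3*8 + 182) = 1/(24 + 182) = 1/206 ≈ 0.0048544)
D(z) = 4*z² (D(z) = (z + z)*(z + z) = (2*z)*(2*z) = 4*z²)
(n + W)*D(-19) = (86 + 1/206)*(4*(-19)²) = 17717*(4*361)/206 = (17717/206)*1444 = 12791674/103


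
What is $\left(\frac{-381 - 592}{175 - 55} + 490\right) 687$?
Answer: $\frac{13242383}{40} \approx 3.3106 \cdot 10^{5}$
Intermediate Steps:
$\left(\frac{-381 - 592}{175 - 55} + 490\right) 687 = \left(- \frac{973}{120} + 490\right) 687 = \frac{57827}{120} \cdot 687 = \frac{13242383}{40}$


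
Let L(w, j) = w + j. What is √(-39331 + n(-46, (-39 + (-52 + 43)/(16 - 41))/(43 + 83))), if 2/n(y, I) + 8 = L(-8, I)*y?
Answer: 2*I*√1935211199299/14029 ≈ 198.32*I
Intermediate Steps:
L(w, j) = j + w
n(y, I) = 2/(-8 + y*(-8 + I)) (n(y, I) = 2/(-8 + (I - 8)*y) = 2/(-8 + (-8 + I)*y) = 2/(-8 + y*(-8 + I)))
√(-39331 + n(-46, (-39 + (-52 + 43)/(16 - 41))/(43 + 83))) = √(-39331 + 2/(-8 - 46*(-8 + (-39 + (-52 + 43)/(16 - 41))/(43 + 83)))) = √(-39331 + 2/(-8 - 46*(-8 + (-39 - 9/(-25))/126))) = √(-39331 + 2/(-8 - 46*(-8 + (-39 - 9*(-1/25))*(1/126)))) = √(-39331 + 2/(-8 - 46*(-8 + (-39 + 9/25)*(1/126)))) = √(-39331 + 2/(-8 - 46*(-8 - 966/25*1/126))) = √(-39331 + 2/(-8 - 46*(-8 - 23/75))) = √(-39331 + 2/(-8 - 46*(-623/75))) = √(-39331 + 2/(-8 + 28658/75)) = √(-39331 + 2/(28058/75)) = √(-39331 + 2*(75/28058)) = √(-39331 + 75/14029) = √(-551774524/14029) = 2*I*√1935211199299/14029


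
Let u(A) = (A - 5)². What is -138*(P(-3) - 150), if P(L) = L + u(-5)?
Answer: 7314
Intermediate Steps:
u(A) = (-5 + A)²
P(L) = 100 + L (P(L) = L + (-5 - 5)² = L + (-10)² = L + 100 = 100 + L)
-138*(P(-3) - 150) = -138*((100 - 3) - 150) = -138*(97 - 150) = -138*(-53) = 7314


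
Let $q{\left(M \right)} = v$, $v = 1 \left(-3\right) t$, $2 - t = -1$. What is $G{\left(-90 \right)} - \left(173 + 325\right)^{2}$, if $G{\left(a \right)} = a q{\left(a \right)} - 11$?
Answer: $-247205$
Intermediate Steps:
$t = 3$ ($t = 2 - -1 = 2 + 1 = 3$)
$v = -9$ ($v = 1 \left(-3\right) 3 = \left(-3\right) 3 = -9$)
$q{\left(M \right)} = -9$
$G{\left(a \right)} = -11 - 9 a$ ($G{\left(a \right)} = a \left(-9\right) - 11 = - 9 a - 11 = -11 - 9 a$)
$G{\left(-90 \right)} - \left(173 + 325\right)^{2} = \left(-11 - -810\right) - \left(173 + 325\right)^{2} = \left(-11 + 810\right) - 498^{2} = 799 - 248004 = -247205$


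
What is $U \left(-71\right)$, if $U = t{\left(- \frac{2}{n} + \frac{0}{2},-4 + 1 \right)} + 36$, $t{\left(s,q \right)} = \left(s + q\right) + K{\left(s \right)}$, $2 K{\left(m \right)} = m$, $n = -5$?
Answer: $- \frac{11928}{5} \approx -2385.6$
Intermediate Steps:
$K{\left(m \right)} = \frac{m}{2}$
$t{\left(s,q \right)} = q + \frac{3 s}{2}$ ($t{\left(s,q \right)} = \left(s + q\right) + \frac{s}{2} = \left(q + s\right) + \frac{s}{2} = q + \frac{3 s}{2}$)
$U = \frac{168}{5}$ ($U = \left(\left(-4 + 1\right) + \frac{3 \left(- \frac{2}{-5} + \frac{0}{2}\right)}{2}\right) + 36 = \left(-3 + \frac{3 \left(\left(-2\right) \left(- \frac{1}{5}\right) + 0 \cdot \frac{1}{2}\right)}{2}\right) + 36 = \left(-3 + \frac{3 \left(\frac{2}{5} + 0\right)}{2}\right) + 36 = \left(-3 + \frac{3}{2} \cdot \frac{2}{5}\right) + 36 = \left(-3 + \frac{3}{5}\right) + 36 = - \frac{12}{5} + 36 = \frac{168}{5} \approx 33.6$)
$U \left(-71\right) = \frac{168}{5} \left(-71\right) = - \frac{11928}{5}$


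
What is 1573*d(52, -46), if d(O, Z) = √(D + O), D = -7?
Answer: 4719*√5 ≈ 10552.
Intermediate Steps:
d(O, Z) = √(-7 + O)
1573*d(52, -46) = 1573*√(-7 + 52) = 1573*√45 = 1573*(3*√5) = 4719*√5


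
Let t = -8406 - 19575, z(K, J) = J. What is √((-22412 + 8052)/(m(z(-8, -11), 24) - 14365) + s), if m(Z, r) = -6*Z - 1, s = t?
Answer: I*√14304073355/715 ≈ 167.27*I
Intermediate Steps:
t = -27981
s = -27981
m(Z, r) = -1 - 6*Z
√((-22412 + 8052)/(m(z(-8, -11), 24) - 14365) + s) = √((-22412 + 8052)/((-1 - 6*(-11)) - 14365) - 27981) = √(-14360/((-1 + 66) - 14365) - 27981) = √(-14360/(65 - 14365) - 27981) = √(-14360/(-14300) - 27981) = √(-14360*(-1/14300) - 27981) = √(718/715 - 27981) = √(-20005697/715) = I*√14304073355/715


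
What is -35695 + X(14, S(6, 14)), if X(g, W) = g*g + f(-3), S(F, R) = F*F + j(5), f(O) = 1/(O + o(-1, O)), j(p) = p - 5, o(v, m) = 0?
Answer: -106498/3 ≈ -35499.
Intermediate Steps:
j(p) = -5 + p
f(O) = 1/O (f(O) = 1/(O + 0) = 1/O)
S(F, R) = F**2 (S(F, R) = F*F + (-5 + 5) = F**2 + 0 = F**2)
X(g, W) = -1/3 + g**2 (X(g, W) = g*g + 1/(-3) = g**2 - 1/3 = -1/3 + g**2)
-35695 + X(14, S(6, 14)) = -35695 + (-1/3 + 14**2) = -35695 + (-1/3 + 196) = -35695 + 587/3 = -106498/3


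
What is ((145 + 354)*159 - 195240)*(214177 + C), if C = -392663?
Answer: 20686348914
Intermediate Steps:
((145 + 354)*159 - 195240)*(214177 + C) = ((145 + 354)*159 - 195240)*(214177 - 392663) = (499*159 - 195240)*(-178486) = (79341 - 195240)*(-178486) = -115899*(-178486) = 20686348914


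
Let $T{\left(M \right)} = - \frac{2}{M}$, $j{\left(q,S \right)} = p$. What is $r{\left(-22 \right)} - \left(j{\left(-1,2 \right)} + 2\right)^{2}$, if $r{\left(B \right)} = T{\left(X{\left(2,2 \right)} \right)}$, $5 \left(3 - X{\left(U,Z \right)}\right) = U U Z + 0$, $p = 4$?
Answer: $- \frac{262}{7} \approx -37.429$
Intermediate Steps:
$j{\left(q,S \right)} = 4$
$X{\left(U,Z \right)} = 3 - \frac{Z U^{2}}{5}$ ($X{\left(U,Z \right)} = 3 - \frac{U U Z + 0}{5} = 3 - \frac{U^{2} Z + 0}{5} = 3 - \frac{Z U^{2} + 0}{5} = 3 - \frac{Z U^{2}}{5}$)
$r{\left(B \right)} = - \frac{10}{7}$ ($r{\left(B \right)} = - \frac{2}{3 - \frac{2 \cdot 2^{2}}{5}} = - \frac{2}{3 - \frac{2}{5} \cdot 4} = - \frac{2}{3 - \frac{8}{5}} = - \frac{2}{\frac{7}{5}} = \left(-2\right) \frac{5}{7} = - \frac{10}{7}$)
$r{\left(-22 \right)} - \left(j{\left(-1,2 \right)} + 2\right)^{2} = - \frac{10}{7} - \left(4 + 2\right)^{2} = - \frac{10}{7} - 6^{2} = - \frac{10}{7} - 36 = - \frac{262}{7}$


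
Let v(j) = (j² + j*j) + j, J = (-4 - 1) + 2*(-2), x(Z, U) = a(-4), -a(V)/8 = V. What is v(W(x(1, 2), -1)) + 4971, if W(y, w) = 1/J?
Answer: 402644/81 ≈ 4970.9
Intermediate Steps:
a(V) = -8*V
x(Z, U) = 32 (x(Z, U) = -8*(-4) = 32)
J = -9 (J = -5 - 4 = -9)
W(y, w) = -⅑ (W(y, w) = 1/(-9) = -⅑)
v(j) = j + 2*j² (v(j) = (j² + j²) + j = 2*j² + j = j + 2*j²)
v(W(x(1, 2), -1)) + 4971 = -(1 + 2*(-⅑))/9 + 4971 = -(1 - 2/9)/9 + 4971 = -⅑*7/9 + 4971 = -7/81 + 4971 = 402644/81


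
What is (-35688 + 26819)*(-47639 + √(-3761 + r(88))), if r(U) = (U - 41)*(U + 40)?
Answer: 422510291 - 8869*√2255 ≈ 4.2209e+8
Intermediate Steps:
r(U) = (-41 + U)*(40 + U)
(-35688 + 26819)*(-47639 + √(-3761 + r(88))) = (-35688 + 26819)*(-47639 + √(-3761 + (-1640 + 88² - 1*88))) = -8869*(-47639 + √(-3761 + (-1640 + 7744 - 88))) = -8869*(-47639 + √(-3761 + 6016)) = -8869*(-47639 + √2255) = 422510291 - 8869*√2255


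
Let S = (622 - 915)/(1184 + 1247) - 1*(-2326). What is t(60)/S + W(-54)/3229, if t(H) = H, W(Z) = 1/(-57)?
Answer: 26840316367/1040674865289 ≈ 0.025791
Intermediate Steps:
W(Z) = -1/57
S = 5654213/2431 (S = -293/2431 + 2326 = 5654213/2431 ≈ 2325.9)
t(60)/S + W(-54)/3229 = 60/(5654213/2431) - 1/57/3229 = 60*(2431/5654213) - 1/57*1/3229 = 145860/5654213 - 1/184053 = 26840316367/1040674865289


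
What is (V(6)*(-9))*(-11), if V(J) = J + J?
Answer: 1188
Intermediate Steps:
V(J) = 2*J
(V(6)*(-9))*(-11) = ((2*6)*(-9))*(-11) = (12*(-9))*(-11) = -108*(-11) = 1188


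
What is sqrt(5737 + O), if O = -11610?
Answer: I*sqrt(5873) ≈ 76.635*I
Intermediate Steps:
sqrt(5737 + O) = sqrt(5737 - 11610) = sqrt(-5873) = I*sqrt(5873)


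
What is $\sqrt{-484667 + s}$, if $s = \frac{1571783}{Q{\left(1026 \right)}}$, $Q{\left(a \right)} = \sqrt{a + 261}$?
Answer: $\frac{\sqrt{-89198599347 + 674294907 \sqrt{143}}}{429} \approx 663.97 i$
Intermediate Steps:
$Q{\left(a \right)} = \sqrt{261 + a}$
$s = \frac{1571783 \sqrt{143}}{429}$ ($s = \frac{1571783}{\sqrt{261 + 1026}} = \frac{1571783}{\sqrt{1287}} = \frac{1571783}{3 \sqrt{143}} = 1571783 \frac{\sqrt{143}}{429} = \frac{1571783 \sqrt{143}}{429} \approx 43813.0$)
$\sqrt{-484667 + s} = \sqrt{-484667 + \frac{1571783 \sqrt{143}}{429}}$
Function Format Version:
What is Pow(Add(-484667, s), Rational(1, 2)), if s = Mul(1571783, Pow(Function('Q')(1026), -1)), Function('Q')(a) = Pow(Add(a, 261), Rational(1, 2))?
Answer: Mul(Rational(1, 429), Pow(Add(-89198599347, Mul(674294907, Pow(143, Rational(1, 2)))), Rational(1, 2))) ≈ Mul(663.97, I)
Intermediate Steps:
Function('Q')(a) = Pow(Add(261, a), Rational(1, 2))
s = Mul(Rational(1571783, 429), Pow(143, Rational(1, 2))) (s = Mul(1571783, Pow(Pow(Add(261, 1026), Rational(1, 2)), -1)) = Mul(1571783, Pow(Pow(1287, Rational(1, 2)), -1)) = Mul(1571783, Pow(Mul(3, Pow(143, Rational(1, 2))), -1)) = Mul(1571783, Mul(Rational(1, 429), Pow(143, Rational(1, 2)))) = Mul(Rational(1571783, 429), Pow(143, Rational(1, 2))) ≈ 43813.)
Pow(Add(-484667, s), Rational(1, 2)) = Pow(Add(-484667, Mul(Rational(1571783, 429), Pow(143, Rational(1, 2)))), Rational(1, 2))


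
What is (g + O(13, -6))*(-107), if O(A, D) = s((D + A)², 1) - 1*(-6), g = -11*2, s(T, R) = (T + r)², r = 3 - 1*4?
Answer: -244816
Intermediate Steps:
r = -1 (r = 3 - 4 = -1)
s(T, R) = (-1 + T)² (s(T, R) = (T - 1)² = (-1 + T)²)
g = -22
O(A, D) = 6 + (-1 + (A + D)²)² (O(A, D) = (-1 + (D + A)²)² - 1*(-6) = (-1 + (A + D)²)² + 6 = 6 + (-1 + (A + D)²)²)
(g + O(13, -6))*(-107) = (-22 + (6 + (-1 + (13 - 6)²)²))*(-107) = (-22 + (6 + (-1 + 7²)²))*(-107) = (-22 + (6 + (-1 + 49)²))*(-107) = (-22 + (6 + 48²))*(-107) = (-22 + (6 + 2304))*(-107) = (-22 + 2310)*(-107) = 2288*(-107) = -244816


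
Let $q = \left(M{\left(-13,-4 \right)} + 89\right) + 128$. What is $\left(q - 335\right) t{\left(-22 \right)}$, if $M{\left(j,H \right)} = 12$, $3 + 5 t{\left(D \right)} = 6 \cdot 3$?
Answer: $-318$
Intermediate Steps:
$t{\left(D \right)} = 3$ ($t{\left(D \right)} = - \frac{3}{5} + \frac{6 \cdot 3}{5} = - \frac{3}{5} + \frac{1}{5} \cdot 18 = - \frac{3}{5} + \frac{18}{5} = 3$)
$q = 229$ ($q = \left(12 + 89\right) + 128 = 101 + 128 = 229$)
$\left(q - 335\right) t{\left(-22 \right)} = \left(229 - 335\right) 3 = \left(-106\right) 3 = -318$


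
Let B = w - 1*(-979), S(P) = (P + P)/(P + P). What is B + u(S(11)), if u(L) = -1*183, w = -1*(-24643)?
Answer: 25439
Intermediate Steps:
S(P) = 1 (S(P) = (2*P)/((2*P)) = (2*P)*(1/(2*P)) = 1)
w = 24643
B = 25622 (B = 24643 - 1*(-979) = 24643 + 979 = 25622)
u(L) = -183
B + u(S(11)) = 25622 - 183 = 25439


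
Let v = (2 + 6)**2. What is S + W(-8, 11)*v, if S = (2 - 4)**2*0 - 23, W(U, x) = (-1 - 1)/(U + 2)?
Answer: -5/3 ≈ -1.6667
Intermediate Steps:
v = 64 (v = 8**2 = 64)
W(U, x) = -2/(2 + U)
S = -23 (S = (-2)**2*0 - 23 = 4*0 - 23 = 0 - 23 = -23)
S + W(-8, 11)*v = -23 - 2/(2 - 8)*64 = -23 - 2/(-6)*64 = -23 - 2*(-1/6)*64 = -23 + (1/3)*64 = -23 + 64/3 = -5/3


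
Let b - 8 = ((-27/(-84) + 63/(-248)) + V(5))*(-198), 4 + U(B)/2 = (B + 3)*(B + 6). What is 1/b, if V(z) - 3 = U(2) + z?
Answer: -868/13753759 ≈ -6.3110e-5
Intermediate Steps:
U(B) = -8 + 2*(3 + B)*(6 + B) (U(B) = -8 + 2*((B + 3)*(B + 6)) = -8 + 2*((3 + B)*(6 + B)) = -8 + 2*(3 + B)*(6 + B))
V(z) = 75 + z (V(z) = 3 + ((28 + 2*2² + 18*2) + z) = 3 + ((28 + 2*4 + 36) + z) = 3 + ((28 + 8 + 36) + z) = 3 + (72 + z) = 75 + z)
b = -13753759/868 (b = 8 + ((-27/(-84) + 63/(-248)) + (75 + 5))*(-198) = 8 + ((-27*(-1/84) + 63*(-1/248)) + 80)*(-198) = 8 + ((9/28 - 63/248) + 80)*(-198) = 8 + (117/1736 + 80)*(-198) = 8 + (138997/1736)*(-198) = 8 - 13760703/868 = -13753759/868 ≈ -15845.)
1/b = 1/(-13753759/868) = -868/13753759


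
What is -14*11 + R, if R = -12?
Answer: -166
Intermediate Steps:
-14*11 + R = -14*11 - 12 = -154 - 12 = -166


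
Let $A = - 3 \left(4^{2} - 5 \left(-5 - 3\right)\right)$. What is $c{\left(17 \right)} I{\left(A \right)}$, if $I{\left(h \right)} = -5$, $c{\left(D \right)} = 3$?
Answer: $-15$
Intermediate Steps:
$A = -168$ ($A = - 3 \left(16 - -40\right) = - 3 \left(16 + 40\right) = \left(-3\right) 56 = -168$)
$c{\left(17 \right)} I{\left(A \right)} = 3 \left(-5\right) = -15$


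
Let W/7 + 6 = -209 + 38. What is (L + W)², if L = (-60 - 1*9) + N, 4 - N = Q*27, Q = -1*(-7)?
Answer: 2229049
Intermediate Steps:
Q = 7
N = -185 (N = 4 - 7*27 = 4 - 1*189 = 4 - 189 = -185)
L = -254 (L = (-60 - 1*9) - 185 = (-60 - 9) - 185 = -69 - 185 = -254)
W = -1239 (W = -42 + 7*(-209 + 38) = -42 + 7*(-171) = -42 - 1197 = -1239)
(L + W)² = (-254 - 1239)² = (-1493)² = 2229049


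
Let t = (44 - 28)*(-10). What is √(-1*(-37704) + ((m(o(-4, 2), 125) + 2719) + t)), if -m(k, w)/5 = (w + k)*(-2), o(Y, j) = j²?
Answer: 27*√57 ≈ 203.85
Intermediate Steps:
t = -160 (t = 16*(-10) = -160)
m(k, w) = 10*k + 10*w (m(k, w) = -5*(w + k)*(-2) = -5*(k + w)*(-2) = -5*(-2*k - 2*w) = 10*k + 10*w)
√(-1*(-37704) + ((m(o(-4, 2), 125) + 2719) + t)) = √(-1*(-37704) + (((10*2² + 10*125) + 2719) - 160)) = √(37704 + (((10*4 + 1250) + 2719) - 160)) = √(37704 + (((40 + 1250) + 2719) - 160)) = √(37704 + ((1290 + 2719) - 160)) = √(37704 + (4009 - 160)) = √(37704 + 3849) = √41553 = 27*√57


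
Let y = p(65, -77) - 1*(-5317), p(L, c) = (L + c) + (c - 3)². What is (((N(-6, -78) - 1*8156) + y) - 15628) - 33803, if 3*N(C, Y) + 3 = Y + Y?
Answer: -45935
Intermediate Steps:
p(L, c) = L + c + (-3 + c)² (p(L, c) = (L + c) + (-3 + c)² = L + c + (-3 + c)²)
N(C, Y) = -1 + 2*Y/3 (N(C, Y) = -1 + (Y + Y)/3 = -1 + (2*Y)/3 = -1 + 2*Y/3)
y = 11705 (y = (65 - 77 + (-3 - 77)²) - 1*(-5317) = (65 - 77 + (-80)²) + 5317 = (65 - 77 + 6400) + 5317 = 6388 + 5317 = 11705)
(((N(-6, -78) - 1*8156) + y) - 15628) - 33803 = ((((-1 + (⅔)*(-78)) - 1*8156) + 11705) - 15628) - 33803 = ((((-1 - 52) - 8156) + 11705) - 15628) - 33803 = (((-53 - 8156) + 11705) - 15628) - 33803 = ((-8209 + 11705) - 15628) - 33803 = (3496 - 15628) - 33803 = -12132 - 33803 = -45935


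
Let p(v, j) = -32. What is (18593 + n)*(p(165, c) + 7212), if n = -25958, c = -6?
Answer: -52880700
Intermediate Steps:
(18593 + n)*(p(165, c) + 7212) = (18593 - 25958)*(-32 + 7212) = -7365*7180 = -52880700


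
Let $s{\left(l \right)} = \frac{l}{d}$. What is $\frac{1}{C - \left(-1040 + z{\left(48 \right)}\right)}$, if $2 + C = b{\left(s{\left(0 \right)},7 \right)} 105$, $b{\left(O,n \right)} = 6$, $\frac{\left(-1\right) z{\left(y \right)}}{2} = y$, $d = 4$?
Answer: $\frac{1}{1764} \approx 0.00056689$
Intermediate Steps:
$z{\left(y \right)} = - 2 y$
$s{\left(l \right)} = \frac{l}{4}$
$C = 628$ ($C = -2 + 6 \cdot 105 = -2 + 630 = 628$)
$\frac{1}{C - \left(-1040 + z{\left(48 \right)}\right)} = \frac{1}{628 + \left(1040 - \left(-2\right) 48\right)} = \frac{1}{628 + \left(1040 - -96\right)} = \frac{1}{628 + \left(1040 + 96\right)} = \frac{1}{628 + 1136} = \frac{1}{1764}$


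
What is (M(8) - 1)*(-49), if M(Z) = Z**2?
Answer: -3087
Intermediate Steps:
(M(8) - 1)*(-49) = (8**2 - 1)*(-49) = (64 - 1)*(-49) = 63*(-49) = -3087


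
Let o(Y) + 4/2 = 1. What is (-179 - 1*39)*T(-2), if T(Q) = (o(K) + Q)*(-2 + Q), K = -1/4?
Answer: -2616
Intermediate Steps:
K = -¼ (K = -1*¼ = -¼ ≈ -0.25000)
o(Y) = -1 (o(Y) = -2 + 1 = -1)
T(Q) = (-1 + Q)*(-2 + Q)
(-179 - 1*39)*T(-2) = (-179 - 1*39)*(2 + (-2)² - 3*(-2)) = (-179 - 39)*(2 + 4 + 6) = -218*12 = -2616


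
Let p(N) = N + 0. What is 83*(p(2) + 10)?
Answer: 996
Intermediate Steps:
p(N) = N
83*(p(2) + 10) = 83*(2 + 10) = 83*12 = 996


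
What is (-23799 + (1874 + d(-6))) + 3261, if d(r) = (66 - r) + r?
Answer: -18598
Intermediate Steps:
d(r) = 66
(-23799 + (1874 + d(-6))) + 3261 = (-23799 + (1874 + 66)) + 3261 = (-23799 + 1940) + 3261 = -21859 + 3261 = -18598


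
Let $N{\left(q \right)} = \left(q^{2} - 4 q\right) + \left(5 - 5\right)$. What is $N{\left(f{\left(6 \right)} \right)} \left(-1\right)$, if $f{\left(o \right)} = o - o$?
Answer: $0$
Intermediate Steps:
$f{\left(o \right)} = 0$
$N{\left(q \right)} = q^{2} - 4 q$ ($N{\left(q \right)} = \left(q^{2} - 4 q\right) + 0 = q^{2} - 4 q$)
$N{\left(f{\left(6 \right)} \right)} \left(-1\right) = 0 \left(-4 + 0\right) \left(-1\right) = 0 \left(-4\right) \left(-1\right) = 0 \left(-1\right) = 0$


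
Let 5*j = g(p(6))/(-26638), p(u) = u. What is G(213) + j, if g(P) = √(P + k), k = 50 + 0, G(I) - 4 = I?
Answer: 217 - √14/66595 ≈ 217.00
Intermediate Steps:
G(I) = 4 + I
k = 50
g(P) = √(50 + P) (g(P) = √(P + 50) = √(50 + P))
j = -√14/66595 (j = (√(50 + 6)/(-26638))/5 = (√56*(-1/26638))/5 = ((2*√14)*(-1/26638))/5 = (-√14/13319)/5 = -√14/66595 ≈ -5.6185e-5)
G(213) + j = (4 + 213) - √14/66595 = 217 - √14/66595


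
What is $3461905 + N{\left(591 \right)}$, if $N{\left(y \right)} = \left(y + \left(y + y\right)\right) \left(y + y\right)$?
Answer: $5557591$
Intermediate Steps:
$N{\left(y \right)} = 6 y^{2}$ ($N{\left(y \right)} = \left(y + 2 y\right) 2 y = 3 y 2 y = 6 y^{2}$)
$3461905 + N{\left(591 \right)} = 3461905 + 6 \cdot 591^{2} = 3461905 + 6 \cdot 349281 = 3461905 + 2095686 = 5557591$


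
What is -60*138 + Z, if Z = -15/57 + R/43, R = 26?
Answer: -6764481/817 ≈ -8279.7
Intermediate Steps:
Z = 279/817 (Z = -15/57 + 26/43 = -15*1/57 + 26*(1/43) = -5/19 + 26/43 = 279/817 ≈ 0.34149)
-60*138 + Z = -60*138 + 279/817 = -8280 + 279/817 = -6764481/817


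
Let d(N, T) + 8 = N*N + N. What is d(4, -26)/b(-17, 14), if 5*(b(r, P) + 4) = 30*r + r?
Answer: -60/547 ≈ -0.10969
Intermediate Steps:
b(r, P) = -4 + 31*r/5 (b(r, P) = -4 + (30*r + r)/5 = -4 + (31*r)/5 = -4 + 31*r/5)
d(N, T) = -8 + N + N² (d(N, T) = -8 + (N*N + N) = -8 + (N² + N) = -8 + (N + N²) = -8 + N + N²)
d(4, -26)/b(-17, 14) = (-8 + 4 + 4²)/(-4 + (31/5)*(-17)) = (-8 + 4 + 16)/(-4 - 527/5) = 12/(-547/5) = 12*(-5/547) = -60/547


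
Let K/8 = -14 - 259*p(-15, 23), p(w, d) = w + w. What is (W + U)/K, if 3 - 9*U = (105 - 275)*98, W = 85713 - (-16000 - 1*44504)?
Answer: 166577/69804 ≈ 2.3864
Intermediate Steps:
p(w, d) = 2*w
K = 62048 (K = 8*(-14 - 518*(-15)) = 8*(-14 - 259*(-30)) = 8*(-14 + 7770) = 8*7756 = 62048)
W = 146217 (W = 85713 - (-16000 - 44504) = 85713 - 1*(-60504) = 85713 + 60504 = 146217)
U = 16663/9 (U = ⅓ - (105 - 275)*98/9 = ⅓ - (-170)*98/9 = ⅓ - ⅑*(-16660) = ⅓ + 16660/9 = 16663/9 ≈ 1851.4)
(W + U)/K = (146217 + 16663/9)/62048 = (1332616/9)*(1/62048) = 166577/69804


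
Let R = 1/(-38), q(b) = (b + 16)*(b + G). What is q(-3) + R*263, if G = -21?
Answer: -12119/38 ≈ -318.92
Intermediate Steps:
q(b) = (-21 + b)*(16 + b) (q(b) = (b + 16)*(b - 21) = (16 + b)*(-21 + b) = (-21 + b)*(16 + b))
R = -1/38 ≈ -0.026316
q(-3) + R*263 = (-336 + (-3)² - 5*(-3)) - 1/38*263 = (-336 + 9 + 15) - 263/38 = -312 - 263/38 = -12119/38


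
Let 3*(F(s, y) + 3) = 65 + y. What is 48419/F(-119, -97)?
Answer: -145257/41 ≈ -3542.9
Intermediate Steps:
F(s, y) = 56/3 + y/3 (F(s, y) = -3 + (65 + y)/3 = -3 + (65/3 + y/3) = 56/3 + y/3)
48419/F(-119, -97) = 48419/(56/3 + (⅓)*(-97)) = 48419/(56/3 - 97/3) = 48419/(-41/3) = 48419*(-3/41) = -145257/41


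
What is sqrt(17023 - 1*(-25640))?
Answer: sqrt(42663) ≈ 206.55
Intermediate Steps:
sqrt(17023 - 1*(-25640)) = sqrt(17023 + 25640) = sqrt(42663)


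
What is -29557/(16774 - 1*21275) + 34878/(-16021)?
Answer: 316546819/72110521 ≈ 4.3897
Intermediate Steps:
-29557/(16774 - 1*21275) + 34878/(-16021) = -29557/(16774 - 21275) + 34878*(-1/16021) = -29557/(-4501) - 34878/16021 = -29557*(-1/4501) - 34878/16021 = 29557/4501 - 34878/16021 = 316546819/72110521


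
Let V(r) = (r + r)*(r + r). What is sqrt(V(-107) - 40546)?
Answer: 5*sqrt(210) ≈ 72.457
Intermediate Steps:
V(r) = 4*r**2 (V(r) = (2*r)*(2*r) = 4*r**2)
sqrt(V(-107) - 40546) = sqrt(4*(-107)**2 - 40546) = sqrt(4*11449 - 40546) = sqrt(45796 - 40546) = sqrt(5250) = 5*sqrt(210)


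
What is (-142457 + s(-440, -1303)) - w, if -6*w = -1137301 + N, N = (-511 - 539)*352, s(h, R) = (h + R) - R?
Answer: -2364283/6 ≈ -3.9405e+5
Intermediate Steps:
s(h, R) = h (s(h, R) = (R + h) - R = h)
N = -369600 (N = -1050*352 = -369600)
w = 1506901/6 (w = -(-1137301 - 369600)/6 = -1/6*(-1506901) = 1506901/6 ≈ 2.5115e+5)
(-142457 + s(-440, -1303)) - w = (-142457 - 440) - 1*1506901/6 = -142897 - 1506901/6 = -2364283/6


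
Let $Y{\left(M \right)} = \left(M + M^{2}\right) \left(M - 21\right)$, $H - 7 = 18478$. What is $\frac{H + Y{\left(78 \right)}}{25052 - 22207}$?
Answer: $\frac{369719}{2845} \approx 129.95$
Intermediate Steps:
$H = 18485$ ($H = 7 + 18478 = 18485$)
$Y{\left(M \right)} = \left(-21 + M\right) \left(M + M^{2}\right)$ ($Y{\left(M \right)} = \left(M + M^{2}\right) \left(-21 + M\right) = \left(-21 + M\right) \left(M + M^{2}\right)$)
$\frac{H + Y{\left(78 \right)}}{25052 - 22207} = \frac{18485 + 78 \left(-21 + 78^{2} - 1560\right)}{25052 - 22207} = \frac{18485 + 78 \left(-21 + 6084 - 1560\right)}{25052 - 22207} = \frac{18485 + 78 \cdot 4503}{2845} = \left(18485 + 351234\right) \frac{1}{2845} = 369719 \cdot \frac{1}{2845} = \frac{369719}{2845}$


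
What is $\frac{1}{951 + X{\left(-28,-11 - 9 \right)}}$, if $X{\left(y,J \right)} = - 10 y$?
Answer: $\frac{1}{1231} \approx 0.00081235$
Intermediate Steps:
$\frac{1}{951 + X{\left(-28,-11 - 9 \right)}} = \frac{1}{951 - -280} = \frac{1}{951 + 280} = \frac{1}{1231}$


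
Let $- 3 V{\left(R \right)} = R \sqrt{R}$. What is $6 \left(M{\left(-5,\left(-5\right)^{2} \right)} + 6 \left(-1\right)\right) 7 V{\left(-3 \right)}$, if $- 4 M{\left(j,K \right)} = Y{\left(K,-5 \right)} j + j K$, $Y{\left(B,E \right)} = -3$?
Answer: $903 i \sqrt{3} \approx 1564.0 i$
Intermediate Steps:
$V{\left(R \right)} = - \frac{R^{\frac{3}{2}}}{3}$ ($V{\left(R \right)} = - \frac{R \sqrt{R}}{3} = - \frac{R^{\frac{3}{2}}}{3}$)
$M{\left(j,K \right)} = \frac{3 j}{4} - \frac{K j}{4}$ ($M{\left(j,K \right)} = - \frac{- 3 j + j K}{4} = - \frac{- 3 j + K j}{4} = \frac{3 j}{4} - \frac{K j}{4}$)
$6 \left(M{\left(-5,\left(-5\right)^{2} \right)} + 6 \left(-1\right)\right) 7 V{\left(-3 \right)} = 6 \left(\frac{1}{4} \left(-5\right) \left(3 - \left(-5\right)^{2}\right) + 6 \left(-1\right)\right) 7 \left(- \frac{\left(-3\right)^{\frac{3}{2}}}{3}\right) = 6 \left(\frac{1}{4} \left(-5\right) \left(3 - 25\right) - 6\right) 7 \left(- \frac{\left(-3\right) i \sqrt{3}}{3}\right) = 6 \left(\frac{1}{4} \left(-5\right) \left(3 - 25\right) - 6\right) 7 i \sqrt{3} = 6 \left(\frac{1}{4} \left(-5\right) \left(-22\right) - 6\right) 7 i \sqrt{3} = 6 \left(\frac{55}{2} - 6\right) 7 i \sqrt{3} = 6 \cdot \frac{43}{2} \cdot 7 i \sqrt{3} = 129 \cdot 7 i \sqrt{3} = 903 i \sqrt{3}$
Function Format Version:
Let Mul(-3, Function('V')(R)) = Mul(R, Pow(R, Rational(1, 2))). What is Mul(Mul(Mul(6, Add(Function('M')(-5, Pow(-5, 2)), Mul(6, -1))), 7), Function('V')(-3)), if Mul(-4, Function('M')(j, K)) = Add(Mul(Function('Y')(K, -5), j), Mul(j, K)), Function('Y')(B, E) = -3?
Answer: Mul(903, I, Pow(3, Rational(1, 2))) ≈ Mul(1564.0, I)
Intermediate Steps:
Function('V')(R) = Mul(Rational(-1, 3), Pow(R, Rational(3, 2))) (Function('V')(R) = Mul(Rational(-1, 3), Mul(R, Pow(R, Rational(1, 2)))) = Mul(Rational(-1, 3), Pow(R, Rational(3, 2))))
Function('M')(j, K) = Add(Mul(Rational(3, 4), j), Mul(Rational(-1, 4), K, j)) (Function('M')(j, K) = Mul(Rational(-1, 4), Add(Mul(-3, j), Mul(j, K))) = Mul(Rational(-1, 4), Add(Mul(-3, j), Mul(K, j))) = Add(Mul(Rational(3, 4), j), Mul(Rational(-1, 4), K, j)))
Mul(Mul(Mul(6, Add(Function('M')(-5, Pow(-5, 2)), Mul(6, -1))), 7), Function('V')(-3)) = Mul(Mul(Mul(6, Add(Mul(Rational(1, 4), -5, Add(3, Mul(-1, Pow(-5, 2)))), Mul(6, -1))), 7), Mul(Rational(-1, 3), Pow(-3, Rational(3, 2)))) = Mul(Mul(Mul(6, Add(Mul(Rational(1, 4), -5, Add(3, Mul(-1, 25))), -6)), 7), Mul(Rational(-1, 3), Mul(-3, I, Pow(3, Rational(1, 2))))) = Mul(Mul(Mul(6, Add(Mul(Rational(1, 4), -5, Add(3, -25)), -6)), 7), Mul(I, Pow(3, Rational(1, 2)))) = Mul(Mul(Mul(6, Add(Mul(Rational(1, 4), -5, -22), -6)), 7), Mul(I, Pow(3, Rational(1, 2)))) = Mul(Mul(Mul(6, Add(Rational(55, 2), -6)), 7), Mul(I, Pow(3, Rational(1, 2)))) = Mul(Mul(Mul(6, Rational(43, 2)), 7), Mul(I, Pow(3, Rational(1, 2)))) = Mul(Mul(129, 7), Mul(I, Pow(3, Rational(1, 2)))) = Mul(903, Mul(I, Pow(3, Rational(1, 2)))) = Mul(903, I, Pow(3, Rational(1, 2)))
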